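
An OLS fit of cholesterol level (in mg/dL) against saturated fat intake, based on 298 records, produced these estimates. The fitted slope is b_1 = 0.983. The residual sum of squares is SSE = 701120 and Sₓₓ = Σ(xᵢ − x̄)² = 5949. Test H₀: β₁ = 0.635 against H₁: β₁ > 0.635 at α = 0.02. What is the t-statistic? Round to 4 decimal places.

MSE = SSE/(n − 2) = 701120/296 = 2368.65.
SE(b_1) = √(MSE/Sₓₓ) = √(2368.65/5949) = 0.630999.
t = (0.983 − 0.635) / 0.630999 = 0.5515.
df = n − 2 = 296.
One-sided p ≈ 0.2909, which is ≥ 0.02, so fail to reject H₀.
The data do not give significant evidence that the true slope on saturated fat intake exceeds 0.635 mg/dL per unit.

t = 0.5515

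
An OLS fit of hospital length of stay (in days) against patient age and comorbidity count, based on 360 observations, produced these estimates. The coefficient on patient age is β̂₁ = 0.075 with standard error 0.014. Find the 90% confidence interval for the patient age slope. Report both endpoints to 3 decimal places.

(0.052, 0.098)

df = n − k − 1 = 360 − 2 − 1 = 357.
t* = t_{0.05, 357} = 1.649133.
Margin = t* × SE = 1.649133 × 0.014 = 0.02309.
CI: 0.075 ± 0.02309 → (0.052, 0.098).
With 90% confidence, each one-unit increase in patient age is associated with a change of between 0.052 and 0.098 days in hospital length of stay, holding the other predictors fixed.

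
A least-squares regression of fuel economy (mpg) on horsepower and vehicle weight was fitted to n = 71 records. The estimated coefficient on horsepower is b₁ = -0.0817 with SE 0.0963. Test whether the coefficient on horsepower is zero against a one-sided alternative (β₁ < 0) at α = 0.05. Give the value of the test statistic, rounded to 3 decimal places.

H₀: β₁ = 0 vs H₁: β₁ < 0.
t = (b₁ − β₁⁰)/SE = -0.0817 / 0.0963 = -0.848.
df = n − k − 1 = 71 − 2 − 1 = 68.
One-sided p ≈ 0.1996, which is ≥ 0.05, so fail to reject H₀.
The data do not give significant evidence that the true slope on horsepower is negative, holding the other predictors fixed.

t = -0.848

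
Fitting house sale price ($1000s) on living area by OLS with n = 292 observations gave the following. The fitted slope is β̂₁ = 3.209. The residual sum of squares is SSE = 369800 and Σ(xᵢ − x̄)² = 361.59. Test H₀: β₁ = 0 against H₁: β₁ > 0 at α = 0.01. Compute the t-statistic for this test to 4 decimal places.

MSE = SSE/(n − 2) = 369800/290 = 1275.17.
SE(β̂₁) = √(MSE/Sₓₓ) = √(1275.17/361.59) = 1.87792.
t = 3.209 / 1.87792 = 1.7088.
df = n − 2 = 290.
One-sided p ≈ 0.0443, which is ≥ 0.01, so fail to reject H₀.
The data do not give significant evidence that the true slope on living area is positive.

t = 1.7088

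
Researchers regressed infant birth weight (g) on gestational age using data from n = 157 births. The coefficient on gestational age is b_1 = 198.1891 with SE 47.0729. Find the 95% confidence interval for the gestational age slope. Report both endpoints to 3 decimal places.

df = n − 2 = 157 − 2 = 155.
t* = t_{0.025, 155} = 1.975387.
Margin = t* × SE = 1.975387 × 47.0729 = 92.98720.
CI: 198.1891 ± 92.98720 → (105.202, 291.176).
With 95% confidence, each one-unit increase in gestational age is associated with a change of between 105.202 and 291.176 g in infant birth weight.

(105.202, 291.176)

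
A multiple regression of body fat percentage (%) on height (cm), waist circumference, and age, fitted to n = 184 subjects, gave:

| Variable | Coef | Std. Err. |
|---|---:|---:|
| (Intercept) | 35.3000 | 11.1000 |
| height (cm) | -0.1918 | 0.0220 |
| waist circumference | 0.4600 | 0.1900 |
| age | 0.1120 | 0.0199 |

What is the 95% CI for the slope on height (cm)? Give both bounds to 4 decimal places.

Read off: b = -0.1918, SE = 0.0220 for height (cm).
df = n − k − 1 = 184 − 3 − 1 = 180.
t* = t_{0.025, 180} = 1.973231.
Margin = t* × SE = 1.973231 × 0.0220 = 0.043411.
CI: -0.1918 ± 0.043411 → (-0.2352, -0.1484).

(-0.2352, -0.1484)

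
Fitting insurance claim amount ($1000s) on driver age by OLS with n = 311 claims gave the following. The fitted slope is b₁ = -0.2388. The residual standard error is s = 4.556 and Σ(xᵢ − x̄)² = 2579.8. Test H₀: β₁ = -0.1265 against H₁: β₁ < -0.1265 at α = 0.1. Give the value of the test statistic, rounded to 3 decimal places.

t = -1.252

SE(b₁) = s/√Sₓₓ = 4.556/√2579.8 = 0.0896996.
t = (-0.2388 − (-0.1265)) / 0.0896996 = -1.252.
df = n − 2 = 309.
One-sided p ≈ 0.1058, which is ≥ 0.1, so fail to reject H₀.
The data do not give significant evidence that the true slope on driver age is below -0.1265 $1000s per unit.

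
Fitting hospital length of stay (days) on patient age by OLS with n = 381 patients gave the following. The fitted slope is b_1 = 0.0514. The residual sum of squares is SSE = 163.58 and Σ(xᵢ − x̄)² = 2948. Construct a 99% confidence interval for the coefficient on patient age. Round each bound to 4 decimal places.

MSE = SSE/(n − 2) = 163.58/379 = 0.431609.
SE(b_1) = √(MSE/Sₓₓ) = √(0.431609/2948) = 0.0120999.
df = n − 2 = 379.
t* = t_{0.005, 379} = 2.588863.
Margin = t* × SE = 2.588863 × 0.0120999 = 0.031325.
CI: 0.0514 ± 0.031325 → (0.0201, 0.0827).
With 99% confidence, each one-unit increase in patient age is associated with a change of between 0.0201 and 0.0827 days in hospital length of stay.

(0.0201, 0.0827)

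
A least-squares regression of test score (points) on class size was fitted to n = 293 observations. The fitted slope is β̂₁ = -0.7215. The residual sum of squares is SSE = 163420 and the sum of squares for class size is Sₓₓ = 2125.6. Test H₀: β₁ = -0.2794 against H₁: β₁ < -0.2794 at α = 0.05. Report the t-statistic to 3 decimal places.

t = -0.860

MSE = SSE/(n − 2) = 163420/291 = 561.581.
SE(β̂₁) = √(MSE/Sₓₓ) = √(561.581/2125.6) = 0.514003.
t = (-0.7215 − (-0.2794)) / 0.514003 = -0.860.
df = n − 2 = 291.
One-sided p ≈ 0.1952, which is ≥ 0.05, so fail to reject H₀.
The data do not give significant evidence that the true slope on class size is below -0.2794 points per unit.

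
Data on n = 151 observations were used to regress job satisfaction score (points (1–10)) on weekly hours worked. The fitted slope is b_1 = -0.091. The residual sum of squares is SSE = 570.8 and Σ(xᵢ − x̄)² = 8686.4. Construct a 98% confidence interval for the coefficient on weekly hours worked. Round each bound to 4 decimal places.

MSE = SSE/(n − 2) = 570.8/149 = 3.83087.
SE(b_1) = √(MSE/Sₓₓ) = √(3.83087/8686.4) = 0.0210005.
df = n − 2 = 149.
t* = t_{0.01, 149} = 2.351635.
Margin = t* × SE = 2.351635 × 0.0210005 = 0.049385.
CI: -0.091 ± 0.049385 → (-0.1404, -0.0416).
With 98% confidence, each one-unit increase in weekly hours worked is associated with a change of between -0.1404 and -0.0416 points (1–10) in job satisfaction score.

(-0.1404, -0.0416)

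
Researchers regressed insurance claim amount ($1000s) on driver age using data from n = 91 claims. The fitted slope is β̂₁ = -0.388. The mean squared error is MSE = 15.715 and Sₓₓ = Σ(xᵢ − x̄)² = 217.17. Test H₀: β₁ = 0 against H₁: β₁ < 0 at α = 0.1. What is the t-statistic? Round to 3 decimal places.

t = -1.442

SE(β̂₁) = √(MSE/Sₓₓ) = √(15.715/217.17) = 0.269003.
t = -0.388 / 0.269003 = -1.442.
df = n − 2 = 89.
One-sided p ≈ 0.0764, which is < 0.1, so reject H₀.
There is evidence that the true slope on driver age is negative.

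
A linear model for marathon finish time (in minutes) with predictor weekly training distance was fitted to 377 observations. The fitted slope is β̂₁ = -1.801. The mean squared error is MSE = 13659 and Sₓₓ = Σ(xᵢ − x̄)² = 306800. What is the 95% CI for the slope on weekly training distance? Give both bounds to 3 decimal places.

SE(β̂₁) = √(MSE/Sₓₓ) = √(13659/306800) = 0.211.
df = n − 2 = 375.
t* = t_{0.025, 375} = 1.96631.
Margin = t* × SE = 1.96631 × 0.211 = 0.41489.
CI: -1.801 ± 0.41489 → (-2.216, -1.386).
With 95% confidence, each one-unit increase in weekly training distance is associated with a change of between -2.216 and -1.386 minutes in marathon finish time.

(-2.216, -1.386)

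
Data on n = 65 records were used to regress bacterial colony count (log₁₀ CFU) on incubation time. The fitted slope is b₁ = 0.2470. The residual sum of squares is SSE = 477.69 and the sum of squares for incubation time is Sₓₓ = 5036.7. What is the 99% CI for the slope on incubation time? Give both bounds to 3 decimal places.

(0.144, 0.350)

MSE = SSE/(n − 2) = 477.69/63 = 7.58238.
SE(b₁) = √(MSE/Sₓₓ) = √(7.58238/5036.7) = 0.0387998.
df = n − 2 = 63.
t* = t_{0.005, 63} = 2.656145.
Margin = t* × SE = 2.656145 × 0.0387998 = 0.10306.
CI: 0.2470 ± 0.10306 → (0.144, 0.350).
With 99% confidence, each one-unit increase in incubation time is associated with a change of between 0.144 and 0.350 log₁₀ CFU in bacterial colony count.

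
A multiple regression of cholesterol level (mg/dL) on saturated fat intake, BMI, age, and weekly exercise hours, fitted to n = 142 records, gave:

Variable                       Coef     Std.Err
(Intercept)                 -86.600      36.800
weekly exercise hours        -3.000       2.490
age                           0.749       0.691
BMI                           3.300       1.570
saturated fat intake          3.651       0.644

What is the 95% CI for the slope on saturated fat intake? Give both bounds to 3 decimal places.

Read off: b = 3.651, SE = 0.644 for saturated fat intake.
df = n − k − 1 = 142 − 4 − 1 = 137.
t* = t_{0.025, 137} = 1.977431.
Margin = t* × SE = 1.977431 × 0.644 = 1.27347.
CI: 3.651 ± 1.27347 → (2.378, 4.924).

(2.378, 4.924)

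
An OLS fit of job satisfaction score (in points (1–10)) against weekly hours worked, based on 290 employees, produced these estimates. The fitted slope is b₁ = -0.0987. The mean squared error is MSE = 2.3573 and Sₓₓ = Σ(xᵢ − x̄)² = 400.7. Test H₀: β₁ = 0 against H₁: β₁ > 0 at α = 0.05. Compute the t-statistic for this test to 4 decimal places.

t = -1.2868

SE(b₁) = √(MSE/Sₓₓ) = √(2.3573/400.7) = 0.0767004.
t = -0.0987 / 0.0767004 = -1.2868.
df = n − 2 = 288.
One-sided p ≈ 0.9004, which is ≥ 0.05, so fail to reject H₀.
The data do not give significant evidence that the true slope on weekly hours worked is positive.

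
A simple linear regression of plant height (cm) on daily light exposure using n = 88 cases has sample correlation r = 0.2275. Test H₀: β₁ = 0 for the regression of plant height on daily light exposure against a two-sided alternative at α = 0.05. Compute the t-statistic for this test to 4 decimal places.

t = r·√(n − 2)/√(1 − r²) = 0.2275·√86/√0.948244 = 2.1666.
df = n − 2 = 86.
Two-sided p ≈ 0.0330, which is < 0.05, so reject H₀.
There is evidence of a linear association between daily light exposure and plant height.

t = 2.1666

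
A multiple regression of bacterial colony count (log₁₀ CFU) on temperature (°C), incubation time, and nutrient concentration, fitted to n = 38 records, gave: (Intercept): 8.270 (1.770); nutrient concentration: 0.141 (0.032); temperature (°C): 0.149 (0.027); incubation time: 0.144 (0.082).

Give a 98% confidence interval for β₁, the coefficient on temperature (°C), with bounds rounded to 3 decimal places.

(0.083, 0.215)

Read off: b = 0.149, SE = 0.027 for temperature (°C).
df = n − k − 1 = 38 − 3 − 1 = 34.
t* = t_{0.01, 34} = 2.44115.
Margin = t* × SE = 2.44115 × 0.027 = 0.06591.
CI: 0.149 ± 0.06591 → (0.083, 0.215).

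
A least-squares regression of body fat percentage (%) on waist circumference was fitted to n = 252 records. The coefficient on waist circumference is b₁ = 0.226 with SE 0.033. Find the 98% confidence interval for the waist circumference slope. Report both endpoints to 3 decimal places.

df = n − 2 = 252 − 2 = 250.
t* = t_{0.01, 250} = 2.341356.
Margin = t* × SE = 2.341356 × 0.033 = 0.07726.
CI: 0.226 ± 0.07726 → (0.149, 0.303).
With 98% confidence, each one-unit increase in waist circumference is associated with a change of between 0.149 and 0.303 % in body fat percentage.

(0.149, 0.303)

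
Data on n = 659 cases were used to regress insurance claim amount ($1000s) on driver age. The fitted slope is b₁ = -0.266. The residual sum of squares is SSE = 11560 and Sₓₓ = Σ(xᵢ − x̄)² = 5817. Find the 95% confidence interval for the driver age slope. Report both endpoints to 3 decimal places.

MSE = SSE/(n − 2) = 11560/657 = 17.5951.
SE(b₁) = √(MSE/Sₓₓ) = √(17.5951/5817) = 0.054998.
df = n − 2 = 657.
t* = t_{0.025, 657} = 1.963581.
Margin = t* × SE = 1.963581 × 0.054998 = 0.10799.
CI: -0.266 ± 0.10799 → (-0.374, -0.158).
With 95% confidence, each one-unit increase in driver age is associated with a change of between -0.374 and -0.158 $1000s in insurance claim amount.

(-0.374, -0.158)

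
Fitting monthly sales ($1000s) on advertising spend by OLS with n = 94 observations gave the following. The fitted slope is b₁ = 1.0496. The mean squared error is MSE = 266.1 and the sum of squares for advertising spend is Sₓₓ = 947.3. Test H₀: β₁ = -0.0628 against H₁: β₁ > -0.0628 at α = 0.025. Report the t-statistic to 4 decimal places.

SE(b₁) = √(MSE/Sₓₓ) = √(266.1/947.3) = 0.530003.
t = (1.0496 − (-0.0628)) / 0.530003 = 2.0989.
df = n − 2 = 92.
One-sided p ≈ 0.0193, which is < 0.025, so reject H₀.
There is evidence that the true slope on advertising spend exceeds -0.0628 $1000s per unit.

t = 2.0989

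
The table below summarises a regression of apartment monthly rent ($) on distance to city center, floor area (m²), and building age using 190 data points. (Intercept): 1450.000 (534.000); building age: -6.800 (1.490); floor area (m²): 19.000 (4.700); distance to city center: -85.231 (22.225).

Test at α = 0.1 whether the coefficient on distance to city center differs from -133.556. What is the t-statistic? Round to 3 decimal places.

t = 2.174

Read off: b = -85.231, SE = 22.225 for distance to city center.
H₀: β₁ = -133.556 vs H₁: β₁ ≠ -133.556.
t = (-85.231 − (-133.556)) / 22.225 = 2.174.
df = n − k − 1 = 190 − 3 − 1 = 186.
Two-sided p ≈ 0.0309, which is < 0.1, so reject H₀.
There is evidence that the true slope on distance to city center differs from -133.556 $ per unit, holding the other predictors fixed.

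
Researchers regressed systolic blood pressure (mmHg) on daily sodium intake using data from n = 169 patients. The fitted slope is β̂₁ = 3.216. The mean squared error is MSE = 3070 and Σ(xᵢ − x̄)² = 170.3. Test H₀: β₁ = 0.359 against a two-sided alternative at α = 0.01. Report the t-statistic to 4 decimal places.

SE(β̂₁) = √(MSE/Sₓₓ) = √(3070/170.3) = 4.24582.
t = (3.216 − 0.359) / 4.24582 = 0.6729.
df = n − 2 = 167.
Two-sided p ≈ 0.5019, which is ≥ 0.01, so fail to reject H₀.
The data are consistent with a true slope of 0.359 mmHg per unit of daily sodium intake.

t = 0.6729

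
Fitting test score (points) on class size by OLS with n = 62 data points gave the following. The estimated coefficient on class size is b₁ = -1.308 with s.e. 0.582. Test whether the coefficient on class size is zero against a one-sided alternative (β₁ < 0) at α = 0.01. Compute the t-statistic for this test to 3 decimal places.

t = -2.247

H₀: β₁ = 0 vs H₁: β₁ < 0.
t = (b₁ − β₁⁰)/SE = -1.308 / 0.582 = -2.247.
df = n − 2 = 62 − 2 = 60.
One-sided p ≈ 0.0142, which is ≥ 0.01, so fail to reject H₀.
The data do not give significant evidence that the true slope on class size is negative.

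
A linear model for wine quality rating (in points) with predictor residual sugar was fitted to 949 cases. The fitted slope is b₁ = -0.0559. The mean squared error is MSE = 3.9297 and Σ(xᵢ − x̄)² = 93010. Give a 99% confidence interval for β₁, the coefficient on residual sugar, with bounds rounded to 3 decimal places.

SE(b₁) = √(MSE/Sₓₓ) = √(3.9297/93010) = 0.00650002.
df = n − 2 = 947.
t* = t_{0.005, 947} = 2.581031.
Margin = t* × SE = 2.581031 × 0.00650002 = 0.01678.
CI: -0.0559 ± 0.01678 → (-0.073, -0.039).
With 99% confidence, each one-unit increase in residual sugar is associated with a change of between -0.073 and -0.039 points in wine quality rating.

(-0.073, -0.039)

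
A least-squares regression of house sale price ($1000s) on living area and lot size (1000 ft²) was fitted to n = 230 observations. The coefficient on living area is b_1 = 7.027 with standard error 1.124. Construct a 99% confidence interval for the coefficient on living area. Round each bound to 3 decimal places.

df = n − k − 1 = 230 − 2 − 1 = 227.
t* = t_{0.005, 227} = 2.597661.
Margin = t* × SE = 2.597661 × 1.124 = 2.91977.
CI: 7.027 ± 2.91977 → (4.107, 9.947).
With 99% confidence, each one-unit increase in living area is associated with a change of between 4.107 and 9.947 $1000s in house sale price, holding the other predictors fixed.

(4.107, 9.947)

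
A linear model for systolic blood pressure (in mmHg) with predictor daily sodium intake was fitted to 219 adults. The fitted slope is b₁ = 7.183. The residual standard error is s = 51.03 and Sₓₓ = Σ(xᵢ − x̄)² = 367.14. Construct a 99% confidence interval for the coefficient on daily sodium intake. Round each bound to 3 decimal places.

(0.262, 14.104)

SE(b₁) = s/√Sₓₓ = 51.03/√367.14 = 2.66324.
df = n − 2 = 217.
t* = t_{0.005, 217} = 2.598675.
Margin = t* × SE = 2.598675 × 2.66324 = 6.92089.
CI: 7.183 ± 6.92089 → (0.262, 14.104).
With 99% confidence, each one-unit increase in daily sodium intake is associated with a change of between 0.262 and 14.104 mmHg in systolic blood pressure.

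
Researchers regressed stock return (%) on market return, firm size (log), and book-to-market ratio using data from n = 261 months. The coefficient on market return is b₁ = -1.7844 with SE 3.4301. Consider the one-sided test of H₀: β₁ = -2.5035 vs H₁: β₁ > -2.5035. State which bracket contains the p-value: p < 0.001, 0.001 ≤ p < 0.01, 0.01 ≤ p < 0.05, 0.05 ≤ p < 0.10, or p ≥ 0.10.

t = (-1.7844 − (-2.5035)) / 3.4301 = 0.210.
df = n − k − 1 = 261 − 3 − 1 = 257.
One-sided p = P(T_{257} > t) ≈ 0.4171.
So p ≥ 0.10.

p ≥ 0.10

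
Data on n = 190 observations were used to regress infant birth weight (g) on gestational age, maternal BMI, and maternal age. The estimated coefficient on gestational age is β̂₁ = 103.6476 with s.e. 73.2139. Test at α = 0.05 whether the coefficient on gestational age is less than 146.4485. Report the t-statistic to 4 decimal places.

H₀: β₁ = 146.4485 vs H₁: β₁ < 146.4485.
t = (β̂₁ − β₁⁰)/SE = (103.6476 − 146.4485) / 73.2139 = -0.5846.
df = n − k − 1 = 190 − 3 − 1 = 186.
One-sided p ≈ 0.2798, which is ≥ 0.05, so fail to reject H₀.
The data do not give significant evidence that the true slope on gestational age is below 146.4485 g per unit, holding the other predictors fixed.

t = -0.5846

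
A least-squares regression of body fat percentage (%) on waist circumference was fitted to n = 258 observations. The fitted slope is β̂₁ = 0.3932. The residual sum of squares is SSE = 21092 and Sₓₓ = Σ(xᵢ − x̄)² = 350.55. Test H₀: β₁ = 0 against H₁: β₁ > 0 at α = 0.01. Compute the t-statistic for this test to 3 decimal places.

MSE = SSE/(n − 2) = 21092/256 = 82.3906.
SE(β̂₁) = √(MSE/Sₓₓ) = √(82.3906/350.55) = 0.484801.
t = 0.3932 / 0.484801 = 0.811.
df = n − 2 = 256.
One-sided p ≈ 0.2090, which is ≥ 0.01, so fail to reject H₀.
The data do not give significant evidence that the true slope on waist circumference is positive.

t = 0.811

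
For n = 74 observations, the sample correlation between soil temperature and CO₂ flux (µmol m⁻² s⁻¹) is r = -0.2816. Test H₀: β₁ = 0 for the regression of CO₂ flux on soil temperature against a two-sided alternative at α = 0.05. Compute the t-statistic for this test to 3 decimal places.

t = r·√(n − 2)/√(1 − r²) = -0.2816·√72/√0.920701 = -2.490.
df = n − 2 = 72.
Two-sided p ≈ 0.0151, which is < 0.05, so reject H₀.
There is evidence of a linear association between soil temperature and CO₂ flux.

t = -2.490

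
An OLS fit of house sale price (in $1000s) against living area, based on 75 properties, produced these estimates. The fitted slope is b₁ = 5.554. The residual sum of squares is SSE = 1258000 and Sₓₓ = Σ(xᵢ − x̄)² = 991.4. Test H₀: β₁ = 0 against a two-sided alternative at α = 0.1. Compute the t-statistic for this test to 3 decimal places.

t = 1.332

MSE = SSE/(n − 2) = 1258000/73 = 17232.9.
SE(b₁) = √(MSE/Sₓₓ) = √(17232.9/991.4) = 4.16922.
t = 5.554 / 4.16922 = 1.332.
df = n − 2 = 73.
Two-sided p ≈ 0.1870, which is ≥ 0.1, so fail to reject H₀.
The data do not give significant evidence of an association between living area and house sale price.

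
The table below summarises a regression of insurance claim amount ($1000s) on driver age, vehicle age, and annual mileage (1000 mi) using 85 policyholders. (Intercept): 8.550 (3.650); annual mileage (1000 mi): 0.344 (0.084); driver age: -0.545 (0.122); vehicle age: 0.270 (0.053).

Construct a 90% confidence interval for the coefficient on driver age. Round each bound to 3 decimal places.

Read off: b = -0.545, SE = 0.122 for driver age.
df = n − k − 1 = 85 − 3 − 1 = 81.
t* = t_{0.05, 81} = 1.663884.
Margin = t* × SE = 1.663884 × 0.122 = 0.20299.
CI: -0.545 ± 0.20299 → (-0.748, -0.342).

(-0.748, -0.342)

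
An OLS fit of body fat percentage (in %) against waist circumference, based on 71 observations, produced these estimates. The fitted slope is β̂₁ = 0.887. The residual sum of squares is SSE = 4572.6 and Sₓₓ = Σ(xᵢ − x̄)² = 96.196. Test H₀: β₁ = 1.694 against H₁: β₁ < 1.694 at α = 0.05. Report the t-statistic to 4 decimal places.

MSE = SSE/(n − 2) = 4572.6/69 = 66.2696.
SE(β̂₁) = √(MSE/Sₓₓ) = √(66.2696/96.196) = 0.830001.
t = (0.887 − 1.694) / 0.830001 = -0.9723.
df = n − 2 = 69.
One-sided p ≈ 0.1672, which is ≥ 0.05, so fail to reject H₀.
The data do not give significant evidence that the true slope on waist circumference is below 1.694 % per unit.

t = -0.9723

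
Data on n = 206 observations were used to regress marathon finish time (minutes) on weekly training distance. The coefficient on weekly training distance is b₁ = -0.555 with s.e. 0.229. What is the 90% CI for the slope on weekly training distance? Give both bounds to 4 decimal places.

(-0.9334, -0.1766)

df = n − 2 = 206 − 2 = 204.
t* = t_{0.05, 204} = 1.652357.
Margin = t* × SE = 1.652357 × 0.229 = 0.378390.
CI: -0.555 ± 0.378390 → (-0.9334, -0.1766).
With 90% confidence, each one-unit increase in weekly training distance is associated with a change of between -0.9334 and -0.1766 minutes in marathon finish time.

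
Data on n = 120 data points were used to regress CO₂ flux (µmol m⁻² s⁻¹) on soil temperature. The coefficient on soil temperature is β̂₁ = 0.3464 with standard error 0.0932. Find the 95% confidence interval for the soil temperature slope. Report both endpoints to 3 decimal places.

df = n − 2 = 120 − 2 = 118.
t* = t_{0.025, 118} = 1.980272.
Margin = t* × SE = 1.980272 × 0.0932 = 0.18456.
CI: 0.3464 ± 0.18456 → (0.162, 0.531).
With 95% confidence, each one-unit increase in soil temperature is associated with a change of between 0.162 and 0.531 µmol m⁻² s⁻¹ in CO₂ flux.

(0.162, 0.531)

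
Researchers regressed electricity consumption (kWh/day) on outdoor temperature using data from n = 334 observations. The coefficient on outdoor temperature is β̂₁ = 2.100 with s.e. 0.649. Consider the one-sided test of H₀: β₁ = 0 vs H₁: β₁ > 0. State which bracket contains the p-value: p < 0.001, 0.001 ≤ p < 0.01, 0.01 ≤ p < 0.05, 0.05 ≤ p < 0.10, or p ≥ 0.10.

p < 0.001

t = 2.100 / 0.649 = 3.236.
df = n − 2 = 334 − 2 = 332.
One-sided p = P(T_{332} > t) ≈ 0.0007.
So p < 0.001.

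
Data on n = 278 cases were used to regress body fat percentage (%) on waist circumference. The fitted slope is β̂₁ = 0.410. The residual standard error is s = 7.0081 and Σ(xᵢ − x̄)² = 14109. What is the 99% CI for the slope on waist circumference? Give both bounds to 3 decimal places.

SE(β̂₁) = s/√Sₓₓ = 7.0081/√14109 = 0.059.
df = n − 2 = 276.
t* = t_{0.005, 276} = 2.593759.
Margin = t* × SE = 2.593759 × 0.059 = 0.15303.
CI: 0.410 ± 0.15303 → (0.257, 0.563).
With 99% confidence, each one-unit increase in waist circumference is associated with a change of between 0.257 and 0.563 % in body fat percentage.

(0.257, 0.563)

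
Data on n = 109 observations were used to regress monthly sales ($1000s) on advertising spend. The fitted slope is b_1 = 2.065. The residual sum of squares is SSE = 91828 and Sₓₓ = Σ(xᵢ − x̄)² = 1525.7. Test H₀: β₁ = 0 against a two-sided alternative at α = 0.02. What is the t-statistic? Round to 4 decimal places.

MSE = SSE/(n − 2) = 91828/107 = 858.206.
SE(b_1) = √(MSE/Sₓₓ) = √(858.206/1525.7) = 0.75.
t = 2.065 / 0.75 = 2.7533.
df = n − 2 = 107.
Two-sided p ≈ 0.0069, which is < 0.02, so reject H₀.
There is evidence that advertising spend is associated with monthly sales.

t = 2.7533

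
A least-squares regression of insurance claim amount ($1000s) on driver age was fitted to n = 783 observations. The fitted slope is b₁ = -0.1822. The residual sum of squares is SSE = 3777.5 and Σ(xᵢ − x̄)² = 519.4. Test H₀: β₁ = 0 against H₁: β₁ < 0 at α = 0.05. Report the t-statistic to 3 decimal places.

t = -1.888

MSE = SSE/(n − 2) = 3777.5/781 = 4.83675.
SE(b₁) = √(MSE/Sₓₓ) = √(4.83675/519.4) = 0.0964997.
t = -0.1822 / 0.0964997 = -1.888.
df = n − 2 = 781.
One-sided p ≈ 0.0297, which is < 0.05, so reject H₀.
There is evidence that the true slope on driver age is negative.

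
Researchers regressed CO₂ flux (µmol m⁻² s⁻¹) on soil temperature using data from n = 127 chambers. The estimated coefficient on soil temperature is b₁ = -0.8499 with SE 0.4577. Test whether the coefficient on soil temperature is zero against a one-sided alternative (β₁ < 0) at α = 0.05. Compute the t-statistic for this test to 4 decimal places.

t = -1.8569

H₀: β₁ = 0 vs H₁: β₁ < 0.
t = (b₁ − β₁⁰)/SE = -0.8499 / 0.4577 = -1.8569.
df = n − 2 = 127 − 2 = 125.
One-sided p ≈ 0.0328, which is < 0.05, so reject H₀.
There is evidence that the true slope on soil temperature is negative.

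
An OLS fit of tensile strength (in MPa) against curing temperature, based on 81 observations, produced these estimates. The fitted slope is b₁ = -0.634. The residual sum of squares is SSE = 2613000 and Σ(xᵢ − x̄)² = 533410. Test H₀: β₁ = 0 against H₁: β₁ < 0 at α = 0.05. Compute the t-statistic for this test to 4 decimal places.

MSE = SSE/(n − 2) = 2613000/79 = 33075.9.
SE(b₁) = √(MSE/Sₓₓ) = √(33075.9/533410) = 0.249015.
t = -0.634 / 0.249015 = -2.5460.
df = n − 2 = 79.
One-sided p ≈ 0.0064, which is < 0.05, so reject H₀.
There is evidence that the true slope on curing temperature is negative.

t = -2.5460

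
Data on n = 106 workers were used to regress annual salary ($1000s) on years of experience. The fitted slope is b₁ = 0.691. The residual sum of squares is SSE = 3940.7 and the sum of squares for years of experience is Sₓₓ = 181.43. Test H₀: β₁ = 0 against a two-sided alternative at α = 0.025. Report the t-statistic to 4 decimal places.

MSE = SSE/(n − 2) = 3940.7/104 = 37.8913.
SE(b₁) = √(MSE/Sₓₓ) = √(37.8913/181.43) = 0.456999.
t = 0.691 / 0.456999 = 1.5120.
df = n − 2 = 104.
Two-sided p ≈ 0.1336, which is ≥ 0.025, so fail to reject H₀.
The data do not give significant evidence of an association between years of experience and annual salary.

t = 1.5120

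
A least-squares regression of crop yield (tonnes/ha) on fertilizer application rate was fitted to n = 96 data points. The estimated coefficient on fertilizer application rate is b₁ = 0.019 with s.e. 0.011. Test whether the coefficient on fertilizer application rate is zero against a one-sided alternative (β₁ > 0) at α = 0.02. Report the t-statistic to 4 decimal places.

t = 1.7273

H₀: β₁ = 0 vs H₁: β₁ > 0.
t = (b₁ − β₁⁰)/SE = 0.019 / 0.011 = 1.7273.
df = n − 2 = 96 − 2 = 94.
One-sided p ≈ 0.0437, which is ≥ 0.02, so fail to reject H₀.
The data do not give significant evidence that the true slope on fertilizer application rate is positive.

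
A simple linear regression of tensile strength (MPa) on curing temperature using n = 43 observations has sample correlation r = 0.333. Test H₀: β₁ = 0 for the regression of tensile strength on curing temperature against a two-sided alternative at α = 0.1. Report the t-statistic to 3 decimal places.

t = r·√(n − 2)/√(1 − r²) = 0.333·√41/√0.889111 = 2.261.
df = n − 2 = 41.
Two-sided p ≈ 0.0291, which is < 0.1, so reject H₀.
There is evidence of a linear association between curing temperature and tensile strength.

t = 2.261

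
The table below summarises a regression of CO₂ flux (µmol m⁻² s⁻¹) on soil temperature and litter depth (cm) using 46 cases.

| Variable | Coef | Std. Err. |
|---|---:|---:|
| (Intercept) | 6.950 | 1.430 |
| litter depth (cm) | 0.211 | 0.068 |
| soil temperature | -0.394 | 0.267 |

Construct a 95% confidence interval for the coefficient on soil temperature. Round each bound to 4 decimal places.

Read off: b = -0.394, SE = 0.267 for soil temperature.
df = n − k − 1 = 46 − 2 − 1 = 43.
t* = t_{0.025, 43} = 2.016692.
Margin = t* × SE = 2.016692 × 0.267 = 0.538457.
CI: -0.394 ± 0.538457 → (-0.9325, 0.1445).

(-0.9325, 0.1445)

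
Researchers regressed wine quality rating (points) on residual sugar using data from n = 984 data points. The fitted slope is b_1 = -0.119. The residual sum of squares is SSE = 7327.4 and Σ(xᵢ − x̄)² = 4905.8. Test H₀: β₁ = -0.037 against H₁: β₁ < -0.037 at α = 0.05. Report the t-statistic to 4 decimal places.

t = -2.1026

MSE = SSE/(n − 2) = 7327.4/982 = 7.46171.
SE(b_1) = √(MSE/Sₓₓ) = √(7.46171/4905.8) = 0.039.
t = (-0.119 − (-0.037)) / 0.039 = -2.1026.
df = n − 2 = 982.
One-sided p ≈ 0.0179, which is < 0.05, so reject H₀.
There is evidence that the true slope on residual sugar is below -0.037 points per unit.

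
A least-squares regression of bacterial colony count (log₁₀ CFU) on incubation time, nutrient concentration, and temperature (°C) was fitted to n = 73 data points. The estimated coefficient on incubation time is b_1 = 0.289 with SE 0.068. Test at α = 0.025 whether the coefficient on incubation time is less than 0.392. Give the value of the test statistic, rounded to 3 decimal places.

t = -1.515

H₀: β₁ = 0.392 vs H₁: β₁ < 0.392.
t = (b_1 − β₁⁰)/SE = (0.289 − 0.392) / 0.068 = -1.515.
df = n − k − 1 = 73 − 3 − 1 = 69.
One-sided p ≈ 0.0672, which is ≥ 0.025, so fail to reject H₀.
The data do not give significant evidence that the true slope on incubation time is below 0.392 log₁₀ CFU per unit, holding the other predictors fixed.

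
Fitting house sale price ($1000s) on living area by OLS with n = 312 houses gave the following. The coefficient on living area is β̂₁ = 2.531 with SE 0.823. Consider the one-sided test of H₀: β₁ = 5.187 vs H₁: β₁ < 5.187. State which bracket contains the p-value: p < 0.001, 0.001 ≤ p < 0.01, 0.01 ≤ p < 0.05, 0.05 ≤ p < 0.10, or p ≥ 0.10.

p < 0.001

t = (2.531 − 5.187) / 0.823 = -3.227.
df = n − 2 = 312 − 2 = 310.
One-sided p = P(T_{310} < t) ≈ 0.0007.
So p < 0.001.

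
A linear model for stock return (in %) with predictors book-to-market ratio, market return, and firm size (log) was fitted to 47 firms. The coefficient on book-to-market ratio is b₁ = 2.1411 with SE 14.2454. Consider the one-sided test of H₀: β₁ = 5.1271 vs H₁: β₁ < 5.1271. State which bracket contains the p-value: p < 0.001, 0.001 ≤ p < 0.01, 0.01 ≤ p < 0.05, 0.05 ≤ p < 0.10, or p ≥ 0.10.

p ≥ 0.10

t = (2.1411 − 5.1271) / 14.2454 = -0.210.
df = n − k − 1 = 47 − 3 − 1 = 43.
One-sided p = P(T_{43} < t) ≈ 0.4175.
So p ≥ 0.10.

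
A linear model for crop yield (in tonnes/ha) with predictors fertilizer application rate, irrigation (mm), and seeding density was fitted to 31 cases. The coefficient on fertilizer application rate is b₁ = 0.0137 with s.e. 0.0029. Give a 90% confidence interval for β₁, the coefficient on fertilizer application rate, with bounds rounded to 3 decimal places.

(0.009, 0.019)

df = n − k − 1 = 31 − 3 − 1 = 27.
t* = t_{0.05, 27} = 1.703288.
Margin = t* × SE = 1.703288 × 0.0029 = 0.00494.
CI: 0.0137 ± 0.00494 → (0.009, 0.019).
With 90% confidence, each one-unit increase in fertilizer application rate is associated with a change of between 0.009 and 0.019 tonnes/ha in crop yield, holding the other predictors fixed.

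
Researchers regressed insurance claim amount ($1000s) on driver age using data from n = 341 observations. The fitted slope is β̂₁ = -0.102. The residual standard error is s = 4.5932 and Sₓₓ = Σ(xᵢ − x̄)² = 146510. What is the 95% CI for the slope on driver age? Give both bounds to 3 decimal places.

(-0.126, -0.078)

SE(β̂₁) = s/√Sₓₓ = 4.5932/√146510 = 0.012.
df = n − 2 = 339.
t* = t_{0.025, 339} = 1.966986.
Margin = t* × SE = 1.966986 × 0.012 = 0.02360.
CI: -0.102 ± 0.02360 → (-0.126, -0.078).
With 95% confidence, each one-unit increase in driver age is associated with a change of between -0.126 and -0.078 $1000s in insurance claim amount.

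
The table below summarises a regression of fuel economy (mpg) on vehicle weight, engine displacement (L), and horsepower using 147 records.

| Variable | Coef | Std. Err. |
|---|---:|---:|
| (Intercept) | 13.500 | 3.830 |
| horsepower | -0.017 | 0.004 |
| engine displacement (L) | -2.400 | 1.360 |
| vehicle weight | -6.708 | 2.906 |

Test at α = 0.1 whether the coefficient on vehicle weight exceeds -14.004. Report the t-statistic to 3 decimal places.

Read off: b = -6.708, SE = 2.906 for vehicle weight.
H₀: β₁ = -14.004 vs H₁: β₁ > -14.004.
t = (-6.708 − (-14.004)) / 2.906 = 2.511.
df = n − k − 1 = 147 − 3 − 1 = 143.
One-sided p ≈ 0.0066, which is < 0.1, so reject H₀.
There is evidence that the true slope on vehicle weight exceeds -14.004 mpg per unit, holding the other predictors fixed.

t = 2.511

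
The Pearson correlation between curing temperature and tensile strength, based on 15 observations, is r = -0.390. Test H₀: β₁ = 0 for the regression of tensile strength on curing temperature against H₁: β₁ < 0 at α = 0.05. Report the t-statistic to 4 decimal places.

t = -1.5271

t = r·√(n − 2)/√(1 − r²) = -0.390·√13/√0.8479 = -1.5271.
df = n − 2 = 13.
One-sided p ≈ 0.0753, which is ≥ 0.05, so fail to reject H₀.
The data do not give significant evidence of a linear association between curing temperature and tensile strength.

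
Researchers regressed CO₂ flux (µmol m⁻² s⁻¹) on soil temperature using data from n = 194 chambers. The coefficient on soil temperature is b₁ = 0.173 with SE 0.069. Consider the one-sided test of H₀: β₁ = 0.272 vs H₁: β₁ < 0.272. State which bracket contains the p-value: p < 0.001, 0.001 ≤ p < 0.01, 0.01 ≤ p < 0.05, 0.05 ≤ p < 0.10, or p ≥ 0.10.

0.05 ≤ p < 0.10

t = (0.173 − 0.272) / 0.069 = -1.435.
df = n − 2 = 194 − 2 = 192.
One-sided p = P(T_{192} < t) ≈ 0.0765.
So 0.05 ≤ p < 0.10.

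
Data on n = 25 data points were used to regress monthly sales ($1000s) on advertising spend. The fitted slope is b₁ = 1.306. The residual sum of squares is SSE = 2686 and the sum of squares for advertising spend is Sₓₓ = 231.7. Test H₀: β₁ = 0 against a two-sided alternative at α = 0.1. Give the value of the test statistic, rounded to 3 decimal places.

MSE = SSE/(n − 2) = 2686/23 = 116.783.
SE(b₁) = √(MSE/Sₓₓ) = √(116.783/231.7) = 0.709947.
t = 1.306 / 0.709947 = 1.840.
df = n − 2 = 23.
Two-sided p ≈ 0.0788, which is < 0.1, so reject H₀.
There is evidence that advertising spend is associated with monthly sales.

t = 1.840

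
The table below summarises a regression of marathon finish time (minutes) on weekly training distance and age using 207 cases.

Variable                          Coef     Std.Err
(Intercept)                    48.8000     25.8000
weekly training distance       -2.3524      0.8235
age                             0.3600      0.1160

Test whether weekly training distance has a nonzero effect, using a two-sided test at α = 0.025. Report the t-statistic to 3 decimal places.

t = -2.857

Read off: b = -2.3524, SE = 0.8235 for weekly training distance.
H₀: β₁ = 0 vs H₁: β₁ ≠ 0.
t = -2.3524 / 0.8235 = -2.857.
df = n − k − 1 = 207 − 2 − 1 = 204.
Two-sided p ≈ 0.0047, which is < 0.025, so reject H₀.
There is evidence that weekly training distance is associated with marathon finish time, holding the other predictors fixed.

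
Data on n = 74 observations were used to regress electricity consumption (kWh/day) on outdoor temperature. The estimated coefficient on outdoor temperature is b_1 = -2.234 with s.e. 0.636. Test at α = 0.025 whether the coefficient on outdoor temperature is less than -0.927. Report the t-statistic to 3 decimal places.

H₀: β₁ = -0.927 vs H₁: β₁ < -0.927.
t = (b_1 − β₁⁰)/SE = (-2.234 − (-0.927)) / 0.636 = -2.055.
df = n − 2 = 74 − 2 = 72.
One-sided p ≈ 0.0218, which is < 0.025, so reject H₀.
There is evidence that the true slope on outdoor temperature is below -0.927 kWh/day per unit.

t = -2.055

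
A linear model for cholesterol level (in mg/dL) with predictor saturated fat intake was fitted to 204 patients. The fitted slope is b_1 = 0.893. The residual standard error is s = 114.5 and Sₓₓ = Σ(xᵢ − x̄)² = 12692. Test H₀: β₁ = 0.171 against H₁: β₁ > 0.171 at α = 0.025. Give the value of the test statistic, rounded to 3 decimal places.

t = 0.710

SE(b_1) = s/√Sₓₓ = 114.5/√12692 = 1.01634.
t = (0.893 − 0.171) / 1.01634 = 0.710.
df = n − 2 = 202.
One-sided p ≈ 0.2391, which is ≥ 0.025, so fail to reject H₀.
The data do not give significant evidence that the true slope on saturated fat intake exceeds 0.171 mg/dL per unit.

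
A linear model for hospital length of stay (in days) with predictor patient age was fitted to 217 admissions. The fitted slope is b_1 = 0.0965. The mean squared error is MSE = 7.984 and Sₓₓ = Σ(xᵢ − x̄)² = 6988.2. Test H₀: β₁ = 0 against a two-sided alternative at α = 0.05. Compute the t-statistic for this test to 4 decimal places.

SE(b_1) = √(MSE/Sₓₓ) = √(7.984/6988.2) = 0.0338008.
t = 0.0965 / 0.0338008 = 2.8550.
df = n − 2 = 215.
Two-sided p ≈ 0.0047, which is < 0.05, so reject H₀.
There is evidence that patient age is associated with hospital length of stay.

t = 2.8550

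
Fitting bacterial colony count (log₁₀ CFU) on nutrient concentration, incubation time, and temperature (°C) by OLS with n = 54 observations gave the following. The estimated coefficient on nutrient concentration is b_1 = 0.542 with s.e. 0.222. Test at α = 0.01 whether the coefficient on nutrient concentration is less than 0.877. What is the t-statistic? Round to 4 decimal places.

H₀: β₁ = 0.877 vs H₁: β₁ < 0.877.
t = (b_1 − β₁⁰)/SE = (0.542 − 0.877) / 0.222 = -1.5090.
df = n − k − 1 = 54 − 3 − 1 = 50.
One-sided p ≈ 0.0688, which is ≥ 0.01, so fail to reject H₀.
The data do not give significant evidence that the true slope on nutrient concentration is below 0.877 log₁₀ CFU per unit, holding the other predictors fixed.

t = -1.5090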